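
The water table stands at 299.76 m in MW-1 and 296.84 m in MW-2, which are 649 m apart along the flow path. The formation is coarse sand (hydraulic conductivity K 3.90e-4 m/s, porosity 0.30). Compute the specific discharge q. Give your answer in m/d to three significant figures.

Hydraulic gradient i = (299.76 − 296.84) / 649 = 2.92 / 649 = 0.004499
K = 3.90e-4 m/s × 86400 s/d = 33.70 m/d
Darcy flux q = K·i = 33.70 × 0.004499 = 0.1516 m/d

0.152 m/d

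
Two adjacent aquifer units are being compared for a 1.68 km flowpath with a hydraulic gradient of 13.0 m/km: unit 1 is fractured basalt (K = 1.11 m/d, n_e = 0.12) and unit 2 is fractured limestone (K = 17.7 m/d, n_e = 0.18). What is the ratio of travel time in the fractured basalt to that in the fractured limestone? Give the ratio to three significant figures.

10.6

Unit 1 (fractured basalt): v = 1.11×0.013/0.12 = 0.1203 m/d, t = 1680/0.1203 = 13970 d
Unit 2 (fractured limestone): v = 17.7×0.013/0.18 = 1.278 m/d, t = 1680/1.278 = 1314 d
t(fractured basalt) / t(fractured limestone) = 13970/1314 = 10.6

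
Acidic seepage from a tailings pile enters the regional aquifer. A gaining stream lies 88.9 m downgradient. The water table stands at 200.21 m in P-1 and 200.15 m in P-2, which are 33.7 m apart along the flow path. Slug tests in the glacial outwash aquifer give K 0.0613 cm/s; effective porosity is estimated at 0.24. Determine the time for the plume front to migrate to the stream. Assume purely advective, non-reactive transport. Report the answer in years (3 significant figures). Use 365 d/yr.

0.620 years

Hydraulic gradient i = (200.21 − 200.15) / 33.7 = 0.06 / 33.7 = 0.001780
K = 0.0613 cm/s × 864 = 52.96 m/d
q = Ki = 52.96 × 0.001780 = 0.09430 m/d
Average linear velocity = 0.09430 / 0.24 = 0.3929 m/d
t = L / v = 88.9 / 0.3929 = 226.3 d
   = 226.3 / 365 = 0.620 yr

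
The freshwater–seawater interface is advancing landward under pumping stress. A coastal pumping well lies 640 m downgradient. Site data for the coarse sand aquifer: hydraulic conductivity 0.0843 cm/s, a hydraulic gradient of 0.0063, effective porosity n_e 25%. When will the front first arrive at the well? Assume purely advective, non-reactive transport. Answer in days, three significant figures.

349 days

K = 0.0843 cm/s × 864 = 72.84 m/d
Darcy flux q = K·i = 72.84 × 0.0063 = 0.4589 m/d
Average linear velocity = 0.4589 / 0.25 = 1.835 m/d
t = L / v = 640 / 1.835 = 348.7 d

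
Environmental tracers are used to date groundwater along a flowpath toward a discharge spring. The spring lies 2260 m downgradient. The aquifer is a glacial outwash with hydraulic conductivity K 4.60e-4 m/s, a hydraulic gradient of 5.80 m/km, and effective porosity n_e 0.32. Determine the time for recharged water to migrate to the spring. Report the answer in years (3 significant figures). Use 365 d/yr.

K = 4.60e-4 m/s × 86400 s/d = 39.74 m/d
Specific discharge q = 39.74 × 0.0058 = 0.2305 m/d
v = Ki/n = 39.74·0.0058/0.32 = 0.7204 m/d
t = L / v = 2260 / 0.7204 = 3137 d
   = 3137 / 365 = 8.60 yr

8.60 years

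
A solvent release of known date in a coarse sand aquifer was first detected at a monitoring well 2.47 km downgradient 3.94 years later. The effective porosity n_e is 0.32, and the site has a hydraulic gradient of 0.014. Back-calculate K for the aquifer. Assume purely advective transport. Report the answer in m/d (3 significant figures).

39.3 m/d

t = 3.94 years = 1438 d
L = 2.47 km = 2470 m
v = L / t = 2470 / 1438 = 1.718 m/d
K = v · n / i = 1.718 × 0.32 / 0.014 = 39.3 m/d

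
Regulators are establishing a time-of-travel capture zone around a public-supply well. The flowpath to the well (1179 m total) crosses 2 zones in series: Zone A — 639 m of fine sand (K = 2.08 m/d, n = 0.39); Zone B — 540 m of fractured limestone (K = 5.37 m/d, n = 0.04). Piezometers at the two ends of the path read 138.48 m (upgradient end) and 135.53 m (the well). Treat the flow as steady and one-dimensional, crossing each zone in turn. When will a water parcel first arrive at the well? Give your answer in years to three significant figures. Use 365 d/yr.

103 years

Total head drop ΔH = 138.48 − 135.53 = 2.95 m
Steady 1-D flow in series ⇒ the Darcy flux q is identical in every zone and the zone head losses add (resistances L/K in series).
Σ(L/K) = 639/2.08 + 540/5.37 = 307.2 + 100.6 = 407.8 d
q = ΔH / Σ(L/K) = 2.95 / 407.8 = 0.007234 m/d (same in every zone)
Zone A: v = q/n = 0.007234/0.39 = 0.01855 m/d → t_A = 639/0.01855 = 34450 d
Zone B: v = q/n = 0.007234/0.04 = 0.1809 m/d → t_B = 540/0.1809 = 2986 d
Total t = 34450 + 2986 = 37430 d
   = 37430 / 365 = 103 yr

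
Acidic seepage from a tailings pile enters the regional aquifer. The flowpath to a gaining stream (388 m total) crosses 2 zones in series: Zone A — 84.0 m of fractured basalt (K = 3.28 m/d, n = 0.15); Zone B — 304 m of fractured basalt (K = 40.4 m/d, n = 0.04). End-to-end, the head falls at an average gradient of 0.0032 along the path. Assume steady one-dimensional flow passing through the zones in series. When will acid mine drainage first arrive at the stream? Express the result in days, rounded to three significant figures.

For zones in series the flux q is common to all zones; the equivalent conductivity is the harmonic (thickness-weighted) mean, K_eq = L_total / Σ(L_j/K_j).
Σ(L/K) = 84.0/3.28 + 304/40.4 = 25.61 + 7.525 = 33.13 d
K_eq = L_total / Σ(L/K) = 388 / 33.13 = 11.71 m/d
q = K_eq · i = 11.71 × 0.0032 = 0.03747 m/d (same in every zone)
Zone A: v = q/n = 0.03747/0.15 = 0.2498 m/d → t_A = 84.0/0.2498 = 336.3 d
Zone B: v = q/n = 0.03747/0.04 = 0.9368 m/d → t_B = 304/0.9368 = 324.5 d
Total t = 336.3 + 324.5 = 660.8 d

661 days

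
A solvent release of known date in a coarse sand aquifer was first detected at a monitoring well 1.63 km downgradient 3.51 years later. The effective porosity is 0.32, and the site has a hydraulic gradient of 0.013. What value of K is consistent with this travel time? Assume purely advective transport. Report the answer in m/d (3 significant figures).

31.3 m/d

t = 3.51 years = 1281 d
L = 1.63 km = 1630 m
v = L / t = 1630 / 1281 = 1.272 m/d
K = v · n / i = 1.272 × 0.32 / 0.013 = 31.3 m/d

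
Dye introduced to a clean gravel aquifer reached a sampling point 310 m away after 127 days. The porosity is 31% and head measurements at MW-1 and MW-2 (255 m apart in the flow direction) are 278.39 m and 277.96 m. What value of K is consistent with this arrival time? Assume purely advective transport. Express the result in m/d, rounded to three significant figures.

Hydraulic gradient i = (278.39 − 277.96) / 255 = 0.43 / 255 = 0.001686
v = L / t = 310 / 127 = 2.441 m/d
K = v · n / i = 2.441 × 0.31 / 0.001686 = 449 m/d

449 m/d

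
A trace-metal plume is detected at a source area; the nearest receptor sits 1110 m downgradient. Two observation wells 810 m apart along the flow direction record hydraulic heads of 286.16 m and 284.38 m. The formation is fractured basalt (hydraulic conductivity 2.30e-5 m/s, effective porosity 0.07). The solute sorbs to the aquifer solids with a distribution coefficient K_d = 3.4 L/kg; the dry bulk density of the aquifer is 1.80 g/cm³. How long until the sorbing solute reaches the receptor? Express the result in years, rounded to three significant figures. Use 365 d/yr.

Hydraulic gradient i = (286.16 − 284.38) / 810 = 1.78 / 810 = 0.002198
K = 2.30e-5 m/s × 86400 s/d = 1.987 m/d
Specific discharge q = 1.987 × 0.002198 = 0.004367 m/d
Average linear velocity = 0.004367 / 0.07 = 0.06238 m/d
Retardation R = 1 + ρ_b·K_d/n = 1 + 1.80×3.4/0.07 = 88.43
Contaminant velocity v_c = v/R = 0.06238/88.43 = 7.055e-4 m/d
t = L/v_c = 1110/7.055e-4 = 1.573e6 d
   = 1.573e6/365 = 4310 yr

4310 years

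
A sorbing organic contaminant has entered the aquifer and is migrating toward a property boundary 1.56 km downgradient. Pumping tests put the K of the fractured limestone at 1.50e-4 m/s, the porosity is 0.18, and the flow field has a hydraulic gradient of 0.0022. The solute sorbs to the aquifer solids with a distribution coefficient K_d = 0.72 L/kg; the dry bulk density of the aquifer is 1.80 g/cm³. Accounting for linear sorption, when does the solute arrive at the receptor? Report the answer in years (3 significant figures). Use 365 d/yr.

221 years

K = 1.50e-4 m/s × 86400 s/d = 12.96 m/d
Specific discharge q = 12.96 × 0.0022 = 0.02851 m/d
Average linear velocity = 0.02851 / 0.18 = 0.1584 m/d
Retardation R = 1 + ρ_b·K_d/n = 1 + 1.80×0.72/0.18 = 8.200
Contaminant velocity v_c = v/R = 0.1584/8.200 = 0.01932 m/d
L = 1.56 km = 1560 m
t = L/v_c = 1560/0.01932 = 80760 d
   = 80760/365 = 221 yr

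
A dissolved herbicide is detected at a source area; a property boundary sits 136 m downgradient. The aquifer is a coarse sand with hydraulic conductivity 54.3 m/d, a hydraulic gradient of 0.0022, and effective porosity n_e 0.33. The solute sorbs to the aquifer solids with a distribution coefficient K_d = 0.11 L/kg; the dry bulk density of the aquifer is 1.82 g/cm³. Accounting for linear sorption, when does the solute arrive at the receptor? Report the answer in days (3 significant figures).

604 days

Darcy flux q = K·i = 54.3 × 0.0022 = 0.1195 m/d
v = Ki/n = 54.3·0.0022/0.33 = 0.3620 m/d
Retardation R = 1 + ρ_b·K_d/n = 1 + 1.82×0.11/0.33 = 1.607
Contaminant velocity v_c = v/R = 0.3620/1.607 = 0.2253 m/d
t = L/v_c = 136/0.2253 = 603.6 d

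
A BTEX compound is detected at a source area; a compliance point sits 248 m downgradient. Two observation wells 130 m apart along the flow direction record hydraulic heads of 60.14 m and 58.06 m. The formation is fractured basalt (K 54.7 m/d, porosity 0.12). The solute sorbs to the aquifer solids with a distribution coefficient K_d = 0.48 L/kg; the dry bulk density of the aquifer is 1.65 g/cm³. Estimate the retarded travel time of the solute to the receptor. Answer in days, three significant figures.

Hydraulic gradient i = (60.14 − 58.06) / 130 = 2.08 / 130 = 0.01600
Specific discharge q = 54.7 × 0.01600 = 0.8752 m/d
v = Ki/n = 54.7·0.01600/0.12 = 7.293 m/d
Retardation R = 1 + ρ_b·K_d/n = 1 + 1.65×0.48/0.12 = 7.600
Contaminant velocity v_c = v/R = 7.293/7.600 = 0.9596 m/d
t = L/v_c = 248/0.9596 = 258.4 d

258 days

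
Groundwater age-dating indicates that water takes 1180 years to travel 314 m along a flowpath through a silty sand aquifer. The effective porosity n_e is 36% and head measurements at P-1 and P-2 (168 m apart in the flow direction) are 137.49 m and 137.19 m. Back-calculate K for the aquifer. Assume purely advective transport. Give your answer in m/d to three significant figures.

0.147 m/d

Hydraulic gradient i = (137.49 − 137.19) / 168 = 0.30 / 168 = 0.001786
t = 1180 years = 430700 d
v = L / t = 314 / 430700 = 7.290e-4 m/d
K = v · n / i = 7.290e-4 × 0.36 / 0.001786 = 0.147 m/d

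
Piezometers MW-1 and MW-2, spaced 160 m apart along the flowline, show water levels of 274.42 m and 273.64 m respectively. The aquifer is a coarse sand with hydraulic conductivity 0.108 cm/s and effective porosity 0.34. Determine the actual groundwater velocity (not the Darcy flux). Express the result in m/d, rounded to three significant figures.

1.34 m/d

Hydraulic gradient i = (274.42 − 273.64) / 160 = 0.78 / 160 = 0.004875
K = 0.108 cm/s × 864 = 93.31 m/d
Specific discharge q = 93.31 × 0.004875 = 0.4549 m/d
v = Ki/n = 93.31·0.004875/0.34 = 1.338 m/d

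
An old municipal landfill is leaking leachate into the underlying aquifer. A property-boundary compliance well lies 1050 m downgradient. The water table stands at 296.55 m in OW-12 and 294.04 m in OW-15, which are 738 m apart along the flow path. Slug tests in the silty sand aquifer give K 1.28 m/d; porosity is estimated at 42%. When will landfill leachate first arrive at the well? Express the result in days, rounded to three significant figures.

Hydraulic gradient i = (296.55 − 294.04) / 738 = 2.51 / 738 = 0.003401
Specific discharge q = 1.28 × 0.003401 = 0.004353 m/d
Seepage velocity v = q / n = 0.004353 / 0.42 = 0.01037 m/d
t = L / v = 1050 / 0.01037 = 101300 d

101000 days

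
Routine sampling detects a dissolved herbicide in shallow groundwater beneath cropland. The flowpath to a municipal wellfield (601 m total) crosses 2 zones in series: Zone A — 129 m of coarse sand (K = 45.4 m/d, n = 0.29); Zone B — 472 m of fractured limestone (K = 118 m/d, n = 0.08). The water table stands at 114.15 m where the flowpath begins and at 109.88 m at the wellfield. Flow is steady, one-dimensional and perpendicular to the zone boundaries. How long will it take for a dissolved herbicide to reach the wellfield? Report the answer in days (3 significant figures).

120 days

Total head drop ΔH = 114.15 − 109.88 = 4.27 m
Steady 1-D flow in series ⇒ the Darcy flux q is identical in every zone and the zone head losses add (resistances L/K in series).
Σ(L/K) = 129/45.4 + 472/118 = 2.841 + 4.000 = 6.841 d
q = ΔH / Σ(L/K) = 4.27 / 6.841 = 0.6241 m/d (same in every zone)
Zone A: v = q/n = 0.6241/0.29 = 2.152 m/d → t_A = 129/2.152 = 59.94 d
Zone B: v = q/n = 0.6241/0.08 = 7.802 m/d → t_B = 472/7.802 = 60.50 d
Total t = 59.94 + 60.50 = 120.4 d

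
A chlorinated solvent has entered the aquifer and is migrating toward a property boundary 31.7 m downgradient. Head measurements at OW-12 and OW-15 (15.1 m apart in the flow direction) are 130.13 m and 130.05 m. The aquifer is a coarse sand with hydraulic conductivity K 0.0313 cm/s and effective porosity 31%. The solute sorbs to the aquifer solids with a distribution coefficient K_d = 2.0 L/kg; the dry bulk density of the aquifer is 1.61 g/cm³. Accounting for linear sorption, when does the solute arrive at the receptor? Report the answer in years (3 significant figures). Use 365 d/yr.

Hydraulic gradient i = (130.13 − 130.05) / 15.1 = 0.08 / 15.1 = 0.005298
K = 0.0313 cm/s × 864 = 27.04 m/d
Darcy flux q = K·i = 27.04 × 0.005298 = 0.1433 m/d
Seepage velocity v = q / n = 0.1433 / 0.31 = 0.4622 m/d
Retardation R = 1 + ρ_b·K_d/n = 1 + 1.61×2.0/0.31 = 11.39
Contaminant velocity v_c = v/R = 0.4622/11.39 = 0.04059 m/d
t = L/v_c = 31.7/0.04059 = 781.0 d
   = 781.0/365 = 2.14 yr

2.14 years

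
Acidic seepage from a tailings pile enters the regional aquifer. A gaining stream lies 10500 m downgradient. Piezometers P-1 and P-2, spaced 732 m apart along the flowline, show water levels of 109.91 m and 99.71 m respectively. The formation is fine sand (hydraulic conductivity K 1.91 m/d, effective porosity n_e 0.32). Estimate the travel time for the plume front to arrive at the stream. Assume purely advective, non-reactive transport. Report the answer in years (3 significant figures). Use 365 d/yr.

Hydraulic gradient i = (109.91 − 99.71) / 732 = 10.20 / 732 = 0.01393
q = Ki = 1.91 × 0.01393 = 0.02661 m/d
Seepage velocity v = q / n = 0.02661 / 0.32 = 0.08317 m/d
t = L / v = 10500 / 0.08317 = 126200 d
   = 126200 / 365 = 346 yr

346 years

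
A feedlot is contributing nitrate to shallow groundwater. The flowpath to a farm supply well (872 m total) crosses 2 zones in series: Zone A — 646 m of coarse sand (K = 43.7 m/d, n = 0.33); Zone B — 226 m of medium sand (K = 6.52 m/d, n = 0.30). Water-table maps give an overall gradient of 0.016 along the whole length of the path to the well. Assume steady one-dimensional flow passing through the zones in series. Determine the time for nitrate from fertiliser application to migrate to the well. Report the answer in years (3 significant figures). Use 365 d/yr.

Steady 1-D flow in series ⇒ the Darcy flux q is identical in every zone and the zone head losses add (resistances L/K in series).
Σ(L/K) = 646/43.7 + 226/6.52 = 14.78 + 34.66 = 49.45 d
K_eq = L_total / Σ(L/K) = 872 / 49.45 = 17.64 m/d
q = K_eq · i = 17.64 × 0.016 = 0.2822 m/d (same in every zone)
Zone A: v = q/n = 0.2822/0.33 = 0.8551 m/d → t_A = 646/0.8551 = 755.5 d
Zone B: v = q/n = 0.2822/0.30 = 0.9406 m/d → t_B = 226/0.9406 = 240.3 d
Total t = 755.5 + 240.3 = 995.8 d
   = 995.8 / 365 = 2.73 yr

2.73 years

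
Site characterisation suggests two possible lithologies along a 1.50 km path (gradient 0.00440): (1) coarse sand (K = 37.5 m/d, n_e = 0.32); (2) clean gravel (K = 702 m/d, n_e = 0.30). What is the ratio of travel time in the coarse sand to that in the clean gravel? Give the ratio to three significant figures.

Unit 1 (coarse sand): v = 37.5×0.0044/0.32 = 0.5156 m/d, t = 1500/0.5156 = 2909 d
Unit 2 (clean gravel): v = 702×0.0044/0.30 = 10.30 m/d, t = 1500/10.30 = 145.7 d
t(coarse sand) / t(clean gravel) = 2909/145.7 = 20.0

20.0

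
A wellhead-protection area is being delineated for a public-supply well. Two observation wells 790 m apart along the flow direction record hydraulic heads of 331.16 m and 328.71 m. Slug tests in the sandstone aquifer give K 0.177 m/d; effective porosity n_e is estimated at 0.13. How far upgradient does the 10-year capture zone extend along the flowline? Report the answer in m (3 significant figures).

15.4 m

Hydraulic gradient i = (331.16 − 328.71) / 790 = 2.45 / 790 = 0.003101
Darcy flux q = K·i = 0.177 × 0.003101 = 5.489e-4 m/d
Seepage velocity v = q / n = 5.489e-4 / 0.13 = 0.004222 m/d
T = 10 yr × 365 = 3650 d
L = v × T = 0.004222 × 3650 = 15.41 m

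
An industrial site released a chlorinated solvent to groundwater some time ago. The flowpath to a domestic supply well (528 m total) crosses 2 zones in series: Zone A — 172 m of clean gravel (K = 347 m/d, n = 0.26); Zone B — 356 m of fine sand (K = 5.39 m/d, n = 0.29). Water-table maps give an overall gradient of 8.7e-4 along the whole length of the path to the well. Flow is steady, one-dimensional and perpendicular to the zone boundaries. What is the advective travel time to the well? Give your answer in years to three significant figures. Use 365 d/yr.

Steady 1-D flow in series ⇒ the Darcy flux q is identical in every zone and the zone head losses add (resistances L/K in series).
Σ(L/K) = 172/347 + 356/5.39 = 0.4957 + 66.05 = 66.54 d
K_eq = L_total / Σ(L/K) = 528 / 66.54 = 7.935 m/d
q = K_eq · i = 7.935 × 8.7e-4 = 0.006903 m/d (same in every zone)
Zone A: v = q/n = 0.006903/0.26 = 0.02655 m/d → t_A = 172/0.02655 = 6478 d
Zone B: v = q/n = 0.006903/0.29 = 0.02380 m/d → t_B = 356/0.02380 = 14960 d
Total t = 6478 + 14960 = 21430 d
   = 21430 / 365 = 58.7 yr

58.7 years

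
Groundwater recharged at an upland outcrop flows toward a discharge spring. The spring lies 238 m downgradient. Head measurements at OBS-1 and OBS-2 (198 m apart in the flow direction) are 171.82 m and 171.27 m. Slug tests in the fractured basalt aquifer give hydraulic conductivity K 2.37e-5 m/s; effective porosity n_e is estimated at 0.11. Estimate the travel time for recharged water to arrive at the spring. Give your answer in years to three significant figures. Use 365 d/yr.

Hydraulic gradient i = (171.82 − 171.27) / 198 = 0.55 / 198 = 0.002778
K = 2.37e-5 m/s × 86400 s/d = 2.048 m/d
Darcy flux q = K·i = 2.048 × 0.002778 = 0.005688 m/d
v_s = q/n_e = 0.005688/0.11 = 0.05171 m/d
t = L / v = 238 / 0.05171 = 4603 d
   = 4603 / 365 = 12.6 yr

12.6 years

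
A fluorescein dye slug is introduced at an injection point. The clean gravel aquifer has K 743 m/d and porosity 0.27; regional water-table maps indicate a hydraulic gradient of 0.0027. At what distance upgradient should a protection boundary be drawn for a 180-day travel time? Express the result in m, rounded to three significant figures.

Darcy flux q = K·i = 743 × 0.0027 = 2.006 m/d
v_s = q/n_e = 2.006/0.27 = 7.430 m/d
L = v × T = 7.430 × 180 = 1337 m

1340 m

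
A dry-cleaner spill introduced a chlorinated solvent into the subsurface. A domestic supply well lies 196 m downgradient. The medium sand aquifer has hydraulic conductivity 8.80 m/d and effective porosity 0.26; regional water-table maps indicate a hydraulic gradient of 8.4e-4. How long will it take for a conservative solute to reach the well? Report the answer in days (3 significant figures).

6890 days

Specific discharge q = 8.80 × 8.4e-4 = 0.007392 m/d
Average linear velocity = 0.007392 / 0.26 = 0.02843 m/d
t = L / v = 196 / 0.02843 = 6894 d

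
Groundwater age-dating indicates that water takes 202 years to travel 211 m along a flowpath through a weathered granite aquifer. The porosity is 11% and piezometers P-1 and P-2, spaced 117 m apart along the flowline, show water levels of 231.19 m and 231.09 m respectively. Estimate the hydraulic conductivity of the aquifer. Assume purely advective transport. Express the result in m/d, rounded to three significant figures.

0.368 m/d

Hydraulic gradient i = (231.19 − 231.09) / 117 = 0.10 / 117 = 8.547e-4
t = 202 years = 73730 d
v = L / t = 211 / 73730 = 0.002862 m/d
K = v · n / i = 0.002862 × 0.11 / 8.547e-4 = 0.368 m/d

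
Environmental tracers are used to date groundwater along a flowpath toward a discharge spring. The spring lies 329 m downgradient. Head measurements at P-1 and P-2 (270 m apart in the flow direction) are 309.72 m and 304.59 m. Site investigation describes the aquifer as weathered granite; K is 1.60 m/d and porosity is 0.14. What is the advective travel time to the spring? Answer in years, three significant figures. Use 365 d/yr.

4.15 years

Hydraulic gradient i = (309.72 − 304.59) / 270 = 5.13 / 270 = 0.01900
Darcy flux q = K·i = 1.60 × 0.01900 = 0.03040 m/d
v_s = q/n_e = 0.03040/0.14 = 0.2171 m/d
t = L / v = 329 / 0.2171 = 1515 d
   = 1515 / 365 = 4.15 yr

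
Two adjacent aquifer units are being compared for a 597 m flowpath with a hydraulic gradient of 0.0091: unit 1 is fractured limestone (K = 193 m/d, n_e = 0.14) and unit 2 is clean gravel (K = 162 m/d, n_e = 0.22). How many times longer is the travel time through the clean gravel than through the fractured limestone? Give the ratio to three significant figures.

Unit 1 (fractured limestone): v = 193×0.0091/0.14 = 12.55 m/d, t = 597/12.55 = 47.59 d
Unit 2 (clean gravel): v = 162×0.0091/0.22 = 6.701 m/d, t = 597/6.701 = 89.09 d
t(clean gravel) / t(fractured limestone) = 89.09/47.59 = 1.87

1.87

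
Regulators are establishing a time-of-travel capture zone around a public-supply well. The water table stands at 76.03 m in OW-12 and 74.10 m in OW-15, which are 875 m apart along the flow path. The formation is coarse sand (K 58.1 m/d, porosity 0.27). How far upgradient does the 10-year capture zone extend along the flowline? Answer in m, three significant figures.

Hydraulic gradient i = (76.03 − 74.10) / 875 = 1.93 / 875 = 0.002206
Specific discharge q = 58.1 × 0.002206 = 0.1282 m/d
Average linear velocity = 0.1282 / 0.27 = 0.4746 m/d
T = 10 yr × 365 = 3650 d
L = v × T = 0.4746 × 3650 = 1732 m

1730 m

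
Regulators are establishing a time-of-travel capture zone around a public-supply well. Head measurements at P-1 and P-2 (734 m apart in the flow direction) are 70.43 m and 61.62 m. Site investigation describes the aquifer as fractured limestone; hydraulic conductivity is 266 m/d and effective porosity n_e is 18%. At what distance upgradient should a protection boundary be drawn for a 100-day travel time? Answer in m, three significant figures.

1770 m

Hydraulic gradient i = (70.43 − 61.62) / 734 = 8.81 / 734 = 0.01200
q = Ki = 266 × 0.01200 = 3.193 m/d
Average linear velocity = 3.193 / 0.18 = 17.74 m/d
L = v × T = 17.74 × 100 = 1774 m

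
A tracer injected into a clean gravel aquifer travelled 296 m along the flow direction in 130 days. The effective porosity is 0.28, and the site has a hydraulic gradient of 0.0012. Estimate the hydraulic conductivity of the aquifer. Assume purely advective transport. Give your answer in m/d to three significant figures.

531 m/d

v = L / t = 296 / 130 = 2.277 m/d
K = v · n / i = 2.277 × 0.28 / 0.0012 = 531 m/d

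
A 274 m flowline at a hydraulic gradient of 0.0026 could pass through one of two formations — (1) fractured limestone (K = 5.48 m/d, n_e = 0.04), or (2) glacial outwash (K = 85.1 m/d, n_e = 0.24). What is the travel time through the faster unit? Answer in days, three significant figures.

Unit 1 (fractured limestone): v = 5.48×0.0026/0.04 = 0.3562 m/d, t = 274/0.3562 = 769.2 d
Unit 2 (glacial outwash): v = 85.1×0.0026/0.24 = 0.9219 m/d, t = 274/0.9219 = 297.2 d
Faster unit: t = 297 d

297 days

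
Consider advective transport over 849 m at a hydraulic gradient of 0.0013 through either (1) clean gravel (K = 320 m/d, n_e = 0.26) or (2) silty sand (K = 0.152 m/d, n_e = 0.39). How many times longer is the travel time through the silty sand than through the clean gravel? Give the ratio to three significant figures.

Unit 1 (clean gravel): v = 320×0.0013/0.26 = 1.600 m/d, t = 849/1.600 = 530.6 d
Unit 2 (silty sand): v = 0.152×0.0013/0.39 = 5.067e-4 m/d, t = 849/5.067e-4 = 1.676e6 d
t(silty sand) / t(clean gravel) = 1.676e6/530.6 = 3160

3160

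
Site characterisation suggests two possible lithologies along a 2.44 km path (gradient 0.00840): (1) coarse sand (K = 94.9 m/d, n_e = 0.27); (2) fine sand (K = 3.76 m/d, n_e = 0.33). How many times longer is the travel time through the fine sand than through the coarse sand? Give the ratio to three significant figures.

Unit 1 (coarse sand): v = 94.9×0.0084/0.27 = 2.952 m/d, t = 2440/2.952 = 826.4 d
Unit 2 (fine sand): v = 3.76×0.0084/0.33 = 0.09571 m/d, t = 2440/0.09571 = 25490 d
t(fine sand) / t(coarse sand) = 25490/826.4 = 30.8

30.8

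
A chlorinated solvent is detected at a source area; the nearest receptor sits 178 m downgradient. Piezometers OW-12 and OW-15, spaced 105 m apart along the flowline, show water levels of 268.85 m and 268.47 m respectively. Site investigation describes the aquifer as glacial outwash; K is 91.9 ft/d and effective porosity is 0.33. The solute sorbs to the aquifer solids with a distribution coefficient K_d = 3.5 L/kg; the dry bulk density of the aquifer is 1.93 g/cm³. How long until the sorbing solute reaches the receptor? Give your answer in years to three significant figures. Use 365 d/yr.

34.1 years

Hydraulic gradient i = (268.85 − 268.47) / 105 = 0.38 / 105 = 0.003619
K = 91.9 ft/d × 0.3048 = 28.01 m/d
Specific discharge q = 28.01 × 0.003619 = 0.1014 m/d
Average linear velocity = 0.1014 / 0.33 = 0.3072 m/d
Retardation R = 1 + ρ_b·K_d/n = 1 + 1.93×3.5/0.33 = 21.47
Contaminant velocity v_c = v/R = 0.3072/21.47 = 0.01431 m/d
t = L/v_c = 178/0.01431 = 12440 d
   = 12440/365 = 34.1 yr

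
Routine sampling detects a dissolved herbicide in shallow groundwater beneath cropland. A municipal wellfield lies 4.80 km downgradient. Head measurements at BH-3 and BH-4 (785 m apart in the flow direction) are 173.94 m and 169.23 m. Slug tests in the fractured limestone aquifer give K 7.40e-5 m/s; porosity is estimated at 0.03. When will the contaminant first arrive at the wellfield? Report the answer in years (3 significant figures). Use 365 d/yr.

10.3 years

Hydraulic gradient i = (173.94 − 169.23) / 785 = 4.71 / 785 = 0.006000
K = 7.40e-5 m/s × 86400 s/d = 6.394 m/d
q = Ki = 6.394 × 0.006000 = 0.03836 m/d
v_s = q/n_e = 0.03836/0.03 = 1.279 m/d
L = 4.80 km = 4800 m
t = L / v = 4800 / 1.279 = 3754 d
   = 3754 / 365 = 10.3 yr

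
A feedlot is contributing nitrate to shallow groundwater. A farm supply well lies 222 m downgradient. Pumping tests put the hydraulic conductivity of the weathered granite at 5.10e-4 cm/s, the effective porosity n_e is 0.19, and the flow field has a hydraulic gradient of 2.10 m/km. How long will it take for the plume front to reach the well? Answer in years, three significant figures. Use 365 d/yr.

125 years

K = 5.10e-4 cm/s × 864 = 0.4406 m/d
q = Ki = 0.4406 × 0.0021 = 9.253e-4 m/d
Average linear velocity = 9.253e-4 / 0.19 = 0.004870 m/d
t = L / v = 222 / 0.004870 = 45580 d
   = 45580 / 365 = 125 yr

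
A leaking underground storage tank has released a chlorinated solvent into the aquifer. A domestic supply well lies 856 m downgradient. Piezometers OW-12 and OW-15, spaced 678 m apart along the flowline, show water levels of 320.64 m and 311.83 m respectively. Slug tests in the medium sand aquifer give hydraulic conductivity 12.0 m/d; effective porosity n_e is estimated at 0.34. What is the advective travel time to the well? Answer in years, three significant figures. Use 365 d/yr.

Hydraulic gradient i = (320.64 − 311.83) / 678 = 8.81 / 678 = 0.01299
Darcy flux q = K·i = 12.0 × 0.01299 = 0.1559 m/d
Average linear velocity = 0.1559 / 0.34 = 0.4586 m/d
t = L / v = 856 / 0.4586 = 1866 d
   = 1866 / 365 = 5.11 yr

5.11 years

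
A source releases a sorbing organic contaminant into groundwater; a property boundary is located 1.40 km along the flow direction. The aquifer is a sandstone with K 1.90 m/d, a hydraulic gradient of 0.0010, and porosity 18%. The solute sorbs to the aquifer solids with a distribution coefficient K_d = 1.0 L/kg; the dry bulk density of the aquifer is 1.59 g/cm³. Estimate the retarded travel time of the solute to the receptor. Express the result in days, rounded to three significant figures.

1.30e6 days

Specific discharge q = 1.90 × 0.0010 = 0.001900 m/d
Seepage velocity v = q / n = 0.001900 / 0.18 = 0.01056 m/d
Retardation R = 1 + ρ_b·K_d/n = 1 + 1.59×1.0/0.18 = 9.833
Contaminant velocity v_c = v/R = 0.01056/9.833 = 0.001073 m/d
L = 1.40 km = 1400 m
t = L/v_c = 1400/0.001073 = 1.304e6 d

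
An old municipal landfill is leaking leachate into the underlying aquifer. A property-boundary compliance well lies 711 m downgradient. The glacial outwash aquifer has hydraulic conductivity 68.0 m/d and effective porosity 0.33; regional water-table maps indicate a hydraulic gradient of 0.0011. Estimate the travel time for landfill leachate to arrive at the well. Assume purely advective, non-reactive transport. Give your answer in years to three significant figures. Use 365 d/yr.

Specific discharge q = 68.0 × 0.0011 = 0.07480 m/d
Seepage velocity v = q / n = 0.07480 / 0.33 = 0.2267 m/d
t = L / v = 711 / 0.2267 = 3137 d
   = 3137 / 365 = 8.59 yr

8.59 years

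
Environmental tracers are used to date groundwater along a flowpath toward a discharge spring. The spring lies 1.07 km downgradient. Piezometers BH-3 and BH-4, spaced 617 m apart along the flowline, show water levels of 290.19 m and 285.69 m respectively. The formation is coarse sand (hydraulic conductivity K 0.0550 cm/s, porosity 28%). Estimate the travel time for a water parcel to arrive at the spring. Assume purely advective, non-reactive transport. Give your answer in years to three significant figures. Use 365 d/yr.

2.37 years

Hydraulic gradient i = (290.19 − 285.69) / 617 = 4.50 / 617 = 0.007293
K = 0.0550 cm/s × 864 = 47.52 m/d
Darcy flux q = K·i = 47.52 × 0.007293 = 0.3466 m/d
v_s = q/n_e = 0.3466/0.28 = 1.238 m/d
L = 1.07 km = 1070 m
t = L / v = 1070 / 1.238 = 864.4 d
   = 864.4 / 365 = 2.37 yr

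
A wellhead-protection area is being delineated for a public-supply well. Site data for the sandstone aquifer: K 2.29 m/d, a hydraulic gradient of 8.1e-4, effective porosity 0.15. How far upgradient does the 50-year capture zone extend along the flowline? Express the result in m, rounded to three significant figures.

Darcy flux q = K·i = 2.29 × 8.1e-4 = 0.001855 m/d
v = Ki/n = 2.29·8.1e-4/0.15 = 0.01237 m/d
T = 50 yr × 365 = 18250 d
L = v × T = 0.01237 × 18250 = 225.7 m

226 m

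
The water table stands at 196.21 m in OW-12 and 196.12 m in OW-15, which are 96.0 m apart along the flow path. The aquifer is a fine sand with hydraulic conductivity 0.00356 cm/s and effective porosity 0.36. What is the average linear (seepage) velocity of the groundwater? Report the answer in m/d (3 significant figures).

0.00801 m/d

Hydraulic gradient i = (196.21 − 196.12) / 96.0 = 0.09 / 96.0 = 9.375e-4
K = 0.00356 cm/s × 864 = 3.076 m/d
Darcy flux q = K·i = 3.076 × 9.375e-4 = 0.002884 m/d
v = Ki/n = 3.076·9.375e-4/0.36 = 0.008010 m/d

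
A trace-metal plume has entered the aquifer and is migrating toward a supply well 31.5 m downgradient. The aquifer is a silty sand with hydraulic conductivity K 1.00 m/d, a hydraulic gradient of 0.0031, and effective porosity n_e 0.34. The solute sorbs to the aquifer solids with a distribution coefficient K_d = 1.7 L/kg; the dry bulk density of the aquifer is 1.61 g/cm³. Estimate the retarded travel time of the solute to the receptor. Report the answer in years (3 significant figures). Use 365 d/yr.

Darcy flux q = K·i = 1.00 × 0.0031 = 0.003100 m/d
v = Ki/n = 1.00·0.0031/0.34 = 0.009118 m/d
Retardation R = 1 + ρ_b·K_d/n = 1 + 1.61×1.7/0.34 = 9.050
Contaminant velocity v_c = v/R = 0.009118/9.050 = 0.001007 m/d
t = L/v_c = 31.5/0.001007 = 31270 d
   = 31270/365 = 85.7 yr

85.7 years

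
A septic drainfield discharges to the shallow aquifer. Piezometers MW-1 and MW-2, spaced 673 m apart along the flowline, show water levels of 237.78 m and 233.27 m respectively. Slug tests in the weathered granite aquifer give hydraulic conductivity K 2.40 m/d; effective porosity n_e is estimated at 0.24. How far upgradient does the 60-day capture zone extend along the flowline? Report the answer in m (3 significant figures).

Hydraulic gradient i = (237.78 − 233.27) / 673 = 4.51 / 673 = 0.006701
Specific discharge q = 2.40 × 0.006701 = 0.01608 m/d
Average linear velocity = 0.01608 / 0.24 = 0.06701 m/d
L = v × T = 0.06701 × 60 = 4.021 m

4.02 m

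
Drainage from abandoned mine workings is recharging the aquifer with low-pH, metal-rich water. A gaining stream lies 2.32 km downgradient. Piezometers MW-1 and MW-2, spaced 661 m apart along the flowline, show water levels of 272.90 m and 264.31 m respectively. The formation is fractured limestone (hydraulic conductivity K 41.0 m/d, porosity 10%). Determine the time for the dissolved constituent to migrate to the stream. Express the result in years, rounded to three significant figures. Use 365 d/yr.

1.19 years

Hydraulic gradient i = (272.90 − 264.31) / 661 = 8.59 / 661 = 0.01300
q = Ki = 41.0 × 0.01300 = 0.5328 m/d
v = Ki/n = 41.0·0.01300/0.10 = 5.328 m/d
L = 2.32 km = 2320 m
t = L / v = 2320 / 5.328 = 435.4 d
   = 435.4 / 365 = 1.19 yr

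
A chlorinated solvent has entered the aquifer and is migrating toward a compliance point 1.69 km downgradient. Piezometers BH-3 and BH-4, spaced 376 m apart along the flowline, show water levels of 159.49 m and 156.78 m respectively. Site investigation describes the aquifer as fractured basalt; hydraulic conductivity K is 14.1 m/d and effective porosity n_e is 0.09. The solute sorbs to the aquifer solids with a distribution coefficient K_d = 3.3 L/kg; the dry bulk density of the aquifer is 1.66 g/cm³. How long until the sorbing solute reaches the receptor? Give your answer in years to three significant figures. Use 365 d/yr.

254 years

Hydraulic gradient i = (159.49 − 156.78) / 376 = 2.71 / 376 = 0.007207
q = Ki = 14.1 × 0.007207 = 0.1016 m/d
Average linear velocity = 0.1016 / 0.09 = 1.129 m/d
Retardation R = 1 + ρ_b·K_d/n = 1 + 1.66×3.3/0.09 = 61.87
Contaminant velocity v_c = v/R = 1.129/61.87 = 0.01825 m/d
L = 1.69 km = 1690 m
t = L/v_c = 1690/0.01825 = 92590 d
   = 92590/365 = 254 yr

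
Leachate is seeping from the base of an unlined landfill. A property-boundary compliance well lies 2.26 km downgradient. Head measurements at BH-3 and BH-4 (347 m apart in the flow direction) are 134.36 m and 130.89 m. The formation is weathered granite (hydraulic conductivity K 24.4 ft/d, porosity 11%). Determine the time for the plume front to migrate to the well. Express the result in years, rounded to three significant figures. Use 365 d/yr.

Hydraulic gradient i = (134.36 − 130.89) / 347 = 3.47 / 347 = 0.01000
K = 24.4 ft/d × 0.3048 = 7.437 m/d
q = Ki = 7.437 × 0.01000 = 0.07437 m/d
v_s = q/n_e = 0.07437/0.11 = 0.6761 m/d
L = 2.26 km = 2260 m
t = L / v = 2260 / 0.6761 = 3343 d
   = 3343 / 365 = 9.16 yr

9.16 years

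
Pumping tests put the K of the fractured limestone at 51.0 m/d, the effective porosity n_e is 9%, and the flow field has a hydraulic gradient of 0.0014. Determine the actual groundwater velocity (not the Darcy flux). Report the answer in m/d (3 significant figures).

0.793 m/d

Specific discharge q = 51.0 × 0.0014 = 0.07140 m/d
v = Ki/n = 51.0·0.0014/0.09 = 0.7933 m/d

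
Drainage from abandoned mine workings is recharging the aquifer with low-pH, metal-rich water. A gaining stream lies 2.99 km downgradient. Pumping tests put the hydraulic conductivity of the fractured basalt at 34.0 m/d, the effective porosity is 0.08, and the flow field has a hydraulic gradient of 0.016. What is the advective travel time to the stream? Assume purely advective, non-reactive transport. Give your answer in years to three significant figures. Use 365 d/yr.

1.20 years

Specific discharge q = 34.0 × 0.016 = 0.5440 m/d
v_s = q/n_e = 0.5440/0.08 = 6.800 m/d
L = 2.99 km = 2990 m
t = L / v = 2990 / 6.800 = 439.7 d
   = 439.7 / 365 = 1.20 yr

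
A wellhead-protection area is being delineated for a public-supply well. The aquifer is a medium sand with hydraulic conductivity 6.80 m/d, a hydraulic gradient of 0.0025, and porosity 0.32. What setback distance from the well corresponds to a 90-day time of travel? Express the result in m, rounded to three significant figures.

Specific discharge q = 6.80 × 0.0025 = 0.01700 m/d
Average linear velocity = 0.01700 / 0.32 = 0.05313 m/d
L = v × T = 0.05313 × 90 = 4.781 m

4.78 m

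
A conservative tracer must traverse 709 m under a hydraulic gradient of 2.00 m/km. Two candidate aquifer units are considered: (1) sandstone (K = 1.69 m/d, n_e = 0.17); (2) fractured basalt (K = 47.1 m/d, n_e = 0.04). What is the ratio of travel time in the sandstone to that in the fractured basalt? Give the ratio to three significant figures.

Unit 1 (sandstone): v = 1.69×0.0020/0.17 = 0.01988 m/d, t = 709/0.01988 = 35660 d
Unit 2 (fractured basalt): v = 47.1×0.0020/0.04 = 2.355 m/d, t = 709/2.355 = 301.1 d
t(sandstone) / t(fractured basalt) = 35660/301.1 = 118

118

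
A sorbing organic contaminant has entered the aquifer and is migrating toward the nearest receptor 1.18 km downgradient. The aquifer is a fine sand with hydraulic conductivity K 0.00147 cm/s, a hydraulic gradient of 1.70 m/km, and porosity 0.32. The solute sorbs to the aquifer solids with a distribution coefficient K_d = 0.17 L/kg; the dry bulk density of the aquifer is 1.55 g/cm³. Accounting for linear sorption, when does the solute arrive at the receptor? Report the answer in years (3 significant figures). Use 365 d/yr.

874 years

K = 0.00147 cm/s × 864 = 1.270 m/d
q = Ki = 1.270 × 0.0017 = 0.002159 m/d
Seepage velocity v = q / n = 0.002159 / 0.32 = 0.006747 m/d
Retardation R = 1 + ρ_b·K_d/n = 1 + 1.55×0.17/0.32 = 1.823
Contaminant velocity v_c = v/R = 0.006747/1.823 = 0.003700 m/d
L = 1.18 km = 1180 m
t = L/v_c = 1180/0.003700 = 318900 d
   = 318900/365 = 874 yr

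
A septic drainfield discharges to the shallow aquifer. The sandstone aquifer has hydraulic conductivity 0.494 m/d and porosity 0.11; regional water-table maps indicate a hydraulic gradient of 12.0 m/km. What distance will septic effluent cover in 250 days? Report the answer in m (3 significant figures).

Specific discharge q = 0.494 × 0.012 = 0.005928 m/d
v_s = q/n_e = 0.005928/0.11 = 0.05389 m/d
L = v × T = 0.05389 × 250 = 13.47 m

13.5 m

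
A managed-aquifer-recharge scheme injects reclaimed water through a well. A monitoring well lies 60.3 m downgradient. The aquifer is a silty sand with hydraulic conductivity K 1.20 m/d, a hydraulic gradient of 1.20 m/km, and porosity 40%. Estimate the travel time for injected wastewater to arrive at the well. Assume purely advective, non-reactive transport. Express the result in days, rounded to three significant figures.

16800 days

q = Ki = 1.20 × 0.0012 = 0.001440 m/d
Seepage velocity v = q / n = 0.001440 / 0.40 = 0.003600 m/d
t = L / v = 60.3 / 0.003600 = 16750 d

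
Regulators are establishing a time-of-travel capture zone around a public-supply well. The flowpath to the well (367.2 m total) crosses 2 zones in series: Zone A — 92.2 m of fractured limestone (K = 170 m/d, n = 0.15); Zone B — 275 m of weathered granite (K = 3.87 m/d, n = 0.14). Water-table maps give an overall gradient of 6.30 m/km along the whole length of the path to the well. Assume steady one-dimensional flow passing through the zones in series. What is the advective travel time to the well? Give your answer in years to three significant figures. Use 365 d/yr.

4.44 years

Steady 1-D flow in series ⇒ the Darcy flux q is identical in every zone and the zone head losses add (resistances L/K in series).
Σ(L/K) = 92.2/170 + 275/3.87 = 0.5424 + 71.06 = 71.60 d
K_eq = L_total / Σ(L/K) = 367.2 / 71.60 = 5.128 m/d
q = K_eq · i = 5.128 × 0.0063 = 0.03231 m/d (same in every zone)
Zone A: v = q/n = 0.03231/0.15 = 0.2154 m/d → t_A = 92.2/0.2154 = 428.1 d
Zone B: v = q/n = 0.03231/0.14 = 0.2308 m/d → t_B = 275/0.2308 = 1192 d
Total t = 428.1 + 1192 = 1620 d
   = 1620 / 365 = 4.44 yr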